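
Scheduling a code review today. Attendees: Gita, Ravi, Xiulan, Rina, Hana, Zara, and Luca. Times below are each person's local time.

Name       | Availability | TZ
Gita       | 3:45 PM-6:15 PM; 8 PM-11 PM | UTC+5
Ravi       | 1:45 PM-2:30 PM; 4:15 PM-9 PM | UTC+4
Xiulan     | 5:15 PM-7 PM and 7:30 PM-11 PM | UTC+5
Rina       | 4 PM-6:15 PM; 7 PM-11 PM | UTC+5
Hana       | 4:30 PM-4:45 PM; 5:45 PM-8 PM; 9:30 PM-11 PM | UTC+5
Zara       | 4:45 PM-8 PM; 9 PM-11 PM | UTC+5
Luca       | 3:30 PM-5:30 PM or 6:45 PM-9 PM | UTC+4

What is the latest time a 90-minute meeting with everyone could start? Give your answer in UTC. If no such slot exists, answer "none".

Gita in UTC: 10:45-13:15, 15:00-18:00 (subtract 5h to convert from UTC+5).
Ravi in UTC: 09:45-10:30, 12:15-17:00 (subtract 4h to convert from UTC+4).
Xiulan in UTC: 12:15-14:00, 14:30-18:00 (subtract 5h to convert from UTC+5).
Rina in UTC: 11:00-13:15, 14:00-18:00 (subtract 5h to convert from UTC+5).
Hana in UTC: 11:30-11:45, 12:45-15:00, 16:30-18:00 (subtract 5h to convert from UTC+5).
Zara in UTC: 11:45-15:00, 16:00-18:00 (subtract 5h to convert from UTC+5).
Luca in UTC: 11:30-13:30, 14:45-17:00 (subtract 4h to convert from UTC+4).
Gita ∩ Ravi: 12:15-13:15, 15:00-17:00.
Gita ∩ Ravi ∩ Xiulan: 12:15-13:15, 15:00-17:00.
Gita ∩ Ravi ∩ Xiulan ∩ Rina: 12:15-13:15, 15:00-17:00.
Gita ∩ Ravi ∩ Xiulan ∩ Rina ∩ Hana: 12:45-13:15, 16:30-17:00.
Gita ∩ Ravi ∩ Xiulan ∩ Rina ∩ Hana ∩ Zara: 12:45-13:15, 16:30-17:00.
Gita ∩ Ravi ∩ Xiulan ∩ Rina ∩ Hana ∩ Zara ∩ Luca: 12:45-13:15, 16:30-17:00.
No common window is at least 90 minutes long.

none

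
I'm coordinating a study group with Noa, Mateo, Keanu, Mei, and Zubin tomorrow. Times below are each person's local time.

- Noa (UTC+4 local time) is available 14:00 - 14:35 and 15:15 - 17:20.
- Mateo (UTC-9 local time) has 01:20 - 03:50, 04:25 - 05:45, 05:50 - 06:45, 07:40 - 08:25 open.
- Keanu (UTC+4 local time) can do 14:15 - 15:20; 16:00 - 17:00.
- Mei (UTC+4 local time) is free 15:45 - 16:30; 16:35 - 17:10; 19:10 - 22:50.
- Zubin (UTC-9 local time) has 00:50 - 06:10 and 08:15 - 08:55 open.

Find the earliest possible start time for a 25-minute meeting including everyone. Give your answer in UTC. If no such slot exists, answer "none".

Noa in UTC: 10:00-10:35, 11:15-13:20 (subtract 4h to convert from UTC+4).
Mateo in UTC: 10:20-12:50, 13:25-14:45, 14:50-15:45, 16:40-17:25 (add 9h to convert from UTC-9).
Keanu in UTC: 10:15-11:20, 12:00-13:00 (subtract 4h to convert from UTC+4).
Mei in UTC: 11:45-12:30, 12:35-13:10, 15:10-18:50 (subtract 4h to convert from UTC+4).
Zubin in UTC: 09:50-15:10, 17:15-17:55 (add 9h to convert from UTC-9).
Noa ∩ Mateo: 10:20-10:35, 11:15-12:50.
Noa ∩ Mateo ∩ Keanu: 10:20-10:35, 11:15-11:20, 12:00-12:50.
Noa ∩ Mateo ∩ Keanu ∩ Mei: 12:00-12:30, 12:35-12:50.
Noa ∩ Mateo ∩ Keanu ∩ Mei ∩ Zubin: 12:00-12:30, 12:35-12:50.
The first common window of at least 25 minutes is 12:00-12:30, so the earliest start is 12:00.

12:00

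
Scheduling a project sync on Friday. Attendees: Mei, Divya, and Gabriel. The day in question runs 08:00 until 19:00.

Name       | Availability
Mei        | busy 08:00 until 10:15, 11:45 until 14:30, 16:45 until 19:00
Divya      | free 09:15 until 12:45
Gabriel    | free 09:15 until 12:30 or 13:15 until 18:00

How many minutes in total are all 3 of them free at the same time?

90

Mei free: 10:15-11:45, 14:30-16:45 (invert busy blocks within the working day).
Divya free: 09:15-12:45.
Gabriel free: 09:15-12:30, 13:15-18:00.
Mei ∩ Divya: 10:15-11:45.
Mei ∩ Divya ∩ Gabriel: 10:15-11:45.
Those are the intersection windows.
That's a single block of 90 minutes.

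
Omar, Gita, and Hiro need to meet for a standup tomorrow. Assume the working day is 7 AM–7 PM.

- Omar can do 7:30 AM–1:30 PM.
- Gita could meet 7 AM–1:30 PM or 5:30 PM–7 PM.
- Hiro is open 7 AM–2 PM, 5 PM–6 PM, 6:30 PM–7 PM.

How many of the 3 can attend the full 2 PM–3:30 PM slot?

0

nobody can make the full 14:00-15:30 slot — that's 0.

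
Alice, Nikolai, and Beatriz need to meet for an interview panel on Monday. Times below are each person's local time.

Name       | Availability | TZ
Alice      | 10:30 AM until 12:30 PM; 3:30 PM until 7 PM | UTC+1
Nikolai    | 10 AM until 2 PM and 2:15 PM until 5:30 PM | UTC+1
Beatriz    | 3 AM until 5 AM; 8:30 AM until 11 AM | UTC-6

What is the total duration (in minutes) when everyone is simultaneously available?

210

Alice in UTC: 09:30-11:30, 14:30-18:00 (subtract 1h to convert from UTC+1).
Nikolai in UTC: 09:00-13:00, 13:15-16:30 (subtract 1h to convert from UTC+1).
Beatriz in UTC: 09:00-11:00, 14:30-17:00 (add 6h to convert from UTC-6).
Alice ∩ Nikolai: 09:30-11:30, 14:30-16:30.
Alice ∩ Nikolai ∩ Beatriz: 09:30-11:00, 14:30-16:30.
Summing the common windows: 90 + 120 = 210 minutes.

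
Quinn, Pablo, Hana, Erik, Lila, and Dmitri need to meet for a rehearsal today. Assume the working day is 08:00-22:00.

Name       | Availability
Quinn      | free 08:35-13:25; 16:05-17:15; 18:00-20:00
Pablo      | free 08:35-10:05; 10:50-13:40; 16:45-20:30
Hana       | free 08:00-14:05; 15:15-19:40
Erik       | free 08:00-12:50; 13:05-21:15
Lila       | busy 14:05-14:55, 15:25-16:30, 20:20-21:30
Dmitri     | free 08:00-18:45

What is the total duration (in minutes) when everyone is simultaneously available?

Quinn free: 08:35-13:25, 16:05-17:15, 18:00-20:00.
Pablo free: 08:35-10:05, 10:50-13:40, 16:45-20:30.
Hana free: 08:00-14:05, 15:15-19:40.
Erik free: 08:00-12:50, 13:05-21:15.
Lila free: 08:00-14:05, 14:55-15:25, 16:30-20:20, 21:30-22:00 (invert busy blocks within the working day).
Dmitri free: 08:00-18:45.
Quinn ∩ Pablo: 08:35-10:05, 10:50-13:25, 16:45-17:15, 18:00-20:00.
Quinn ∩ Pablo ∩ Hana: 08:35-10:05, 10:50-13:25, 16:45-17:15, 18:00-19:40.
Quinn ∩ Pablo ∩ Hana ∩ Erik: 08:35-10:05, 10:50-12:50, 13:05-13:25, 16:45-17:15, 18:00-19:40.
Quinn ∩ Pablo ∩ Hana ∩ Erik ∩ Lila: 08:35-10:05, 10:50-12:50, 13:05-13:25, 16:45-17:15, 18:00-19:40.
Quinn ∩ Pablo ∩ Hana ∩ Erik ∩ Lila ∩ Dmitri: 08:35-10:05, 10:50-12:50, 13:05-13:25, 16:45-17:15, 18:00-18:45.
Summing the common windows: 90 + 120 + 20 + 30 + 45 = 305 minutes.

305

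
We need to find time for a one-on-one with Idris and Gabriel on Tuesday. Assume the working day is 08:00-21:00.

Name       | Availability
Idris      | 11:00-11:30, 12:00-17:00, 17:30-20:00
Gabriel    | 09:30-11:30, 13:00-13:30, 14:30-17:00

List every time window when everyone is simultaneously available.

Idris ∩ Gabriel: 11:00-11:30, 13:00-13:30, 14:30-17:00.
Those are the intersection windows.

11:00-11:30, 13:00-13:30, 14:30-17:00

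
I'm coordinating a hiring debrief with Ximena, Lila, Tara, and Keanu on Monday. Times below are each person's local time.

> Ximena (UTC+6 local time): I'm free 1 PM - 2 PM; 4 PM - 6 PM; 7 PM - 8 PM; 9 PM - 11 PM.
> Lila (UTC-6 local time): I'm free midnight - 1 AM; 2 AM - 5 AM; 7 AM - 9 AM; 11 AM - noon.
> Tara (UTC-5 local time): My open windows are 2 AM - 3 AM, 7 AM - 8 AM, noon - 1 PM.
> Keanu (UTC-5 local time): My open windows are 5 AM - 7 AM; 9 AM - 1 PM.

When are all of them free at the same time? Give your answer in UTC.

none

Ximena in UTC: 07:00-08:00, 10:00-12:00, 13:00-14:00, 15:00-17:00 (subtract 6h to convert from UTC+6).
Lila in UTC: 06:00-07:00, 08:00-11:00, 13:00-15:00, 17:00-18:00 (add 6h to convert from UTC-6).
Tara in UTC: 07:00-08:00, 12:00-13:00, 17:00-18:00 (add 5h to convert from UTC-5).
Keanu in UTC: 10:00-12:00, 14:00-18:00 (add 5h to convert from UTC-5).
Ximena ∩ Lila: 10:00-11:00, 13:00-14:00.
Ximena ∩ Lila ∩ Tara: ∅.
Ximena ∩ Lila ∩ Tara ∩ Keanu: ∅.
There is no time when everyone is free.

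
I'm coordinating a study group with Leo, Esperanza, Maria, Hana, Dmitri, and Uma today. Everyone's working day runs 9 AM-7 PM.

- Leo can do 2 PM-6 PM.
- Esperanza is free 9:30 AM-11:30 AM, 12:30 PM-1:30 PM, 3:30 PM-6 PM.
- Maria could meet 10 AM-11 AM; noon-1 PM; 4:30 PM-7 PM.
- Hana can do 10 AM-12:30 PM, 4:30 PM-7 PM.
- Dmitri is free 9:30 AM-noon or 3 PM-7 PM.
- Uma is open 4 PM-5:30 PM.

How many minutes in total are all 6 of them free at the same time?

60

Leo ∩ Esperanza: 15:30-18:00.
Leo ∩ Esperanza ∩ Maria: 16:30-18:00.
Leo ∩ Esperanza ∩ Maria ∩ Hana: 16:30-18:00.
Leo ∩ Esperanza ∩ Maria ∩ Hana ∩ Dmitri: 16:30-18:00.
Leo ∩ Esperanza ∩ Maria ∩ Hana ∩ Dmitri ∩ Uma: 16:30-17:30.
Those are the intersection windows.
That's a single block of 60 minutes.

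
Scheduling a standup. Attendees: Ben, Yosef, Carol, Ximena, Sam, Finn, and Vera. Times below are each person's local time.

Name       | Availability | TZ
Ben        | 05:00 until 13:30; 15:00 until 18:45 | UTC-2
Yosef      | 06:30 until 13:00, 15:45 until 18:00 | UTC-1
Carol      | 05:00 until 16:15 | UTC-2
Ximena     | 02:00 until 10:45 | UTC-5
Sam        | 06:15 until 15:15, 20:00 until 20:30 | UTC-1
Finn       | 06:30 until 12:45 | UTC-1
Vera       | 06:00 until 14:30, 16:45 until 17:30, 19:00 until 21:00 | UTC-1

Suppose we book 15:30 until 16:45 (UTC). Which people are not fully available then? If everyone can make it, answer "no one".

Ben in UTC: 07:00-15:30, 17:00-20:45 (add 2h to convert from UTC-2).
Yosef in UTC: 07:30-14:00, 16:45-19:00 (add 1h to convert from UTC-1).
Carol in UTC: 07:00-18:15 (add 2h to convert from UTC-2).
Ximena in UTC: 07:00-15:45 (add 5h to convert from UTC-5).
Sam in UTC: 07:15-16:15, 21:00-21:30 (add 1h to convert from UTC-1).
Finn in UTC: 07:30-13:45 (add 1h to convert from UTC-1).
Vera in UTC: 07:00-15:30, 17:45-18:30, 20:00-22:00 (add 1h to convert from UTC-1).
Ben: not fully free for 15:30-16:45. Yosef: not fully free for 15:30-16:45. Carol: free for 15:30-16:45. Ximena: not fully free for 15:30-16:45. Sam: not fully free for 15:30-16:45. Finn: not fully free for 15:30-16:45. Vera: not fully free for 15:30-16:45.

Ben, Finn, Sam, Vera, Ximena, Yosef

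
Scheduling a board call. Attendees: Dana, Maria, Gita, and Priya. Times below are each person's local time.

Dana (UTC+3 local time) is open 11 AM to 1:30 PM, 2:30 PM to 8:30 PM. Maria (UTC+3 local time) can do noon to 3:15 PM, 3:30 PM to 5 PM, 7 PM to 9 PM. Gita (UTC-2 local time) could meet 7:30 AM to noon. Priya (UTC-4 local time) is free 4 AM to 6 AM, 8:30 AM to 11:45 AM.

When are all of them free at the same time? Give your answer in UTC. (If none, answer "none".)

Dana in UTC: 08:00-10:30, 11:30-17:30 (subtract 3h to convert from UTC+3).
Maria in UTC: 09:00-12:15, 12:30-14:00, 16:00-18:00 (subtract 3h to convert from UTC+3).
Gita in UTC: 09:30-14:00 (add 2h to convert from UTC-2).
Priya in UTC: 08:00-10:00, 12:30-15:45 (add 4h to convert from UTC-4).
Dana ∩ Maria: 09:00-10:30, 11:30-12:15, 12:30-14:00, 16:00-17:30.
Dana ∩ Maria ∩ Gita: 09:30-10:30, 11:30-12:15, 12:30-14:00.
Dana ∩ Maria ∩ Gita ∩ Priya: 09:30-10:00, 12:30-14:00.
So the common availability across everyone is 09:30-10:00, 12:30-14:00.

09:30-10:00, 12:30-14:00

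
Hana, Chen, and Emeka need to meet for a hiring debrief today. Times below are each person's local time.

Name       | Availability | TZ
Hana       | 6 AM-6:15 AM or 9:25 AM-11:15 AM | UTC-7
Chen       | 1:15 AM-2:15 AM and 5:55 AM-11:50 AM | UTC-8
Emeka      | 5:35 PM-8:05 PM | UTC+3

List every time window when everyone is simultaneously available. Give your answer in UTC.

Hana in UTC: 13:00-13:15, 16:25-18:15 (add 7h to convert from UTC-7).
Chen in UTC: 09:15-10:15, 13:55-19:50 (add 8h to convert from UTC-8).
Emeka in UTC: 14:35-17:05 (subtract 3h to convert from UTC+3).
Hana ∩ Chen: 16:25-18:15.
Hana ∩ Chen ∩ Emeka: 16:25-17:05.

16:25-17:05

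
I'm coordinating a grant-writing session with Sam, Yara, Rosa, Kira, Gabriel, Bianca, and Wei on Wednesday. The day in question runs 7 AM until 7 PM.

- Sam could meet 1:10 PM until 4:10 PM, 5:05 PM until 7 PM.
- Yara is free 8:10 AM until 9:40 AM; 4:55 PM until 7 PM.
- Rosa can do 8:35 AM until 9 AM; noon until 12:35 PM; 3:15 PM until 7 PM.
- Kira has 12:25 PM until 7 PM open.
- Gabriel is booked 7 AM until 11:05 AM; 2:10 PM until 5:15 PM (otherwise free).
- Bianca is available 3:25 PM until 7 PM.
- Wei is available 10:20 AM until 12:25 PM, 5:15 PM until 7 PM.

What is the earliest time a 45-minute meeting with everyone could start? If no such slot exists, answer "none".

17:15

Sam free: 13:10-16:10, 17:05-19:00.
Yara free: 08:10-09:40, 16:55-19:00.
Rosa free: 08:35-09:00, 12:00-12:35, 15:15-19:00.
Kira free: 12:25-19:00.
Gabriel free: 11:05-14:10, 17:15-19:00 (invert busy blocks within the working day).
Bianca free: 15:25-19:00.
Wei free: 10:20-12:25, 17:15-19:00.
Sam ∩ Yara: 17:05-19:00.
Sam ∩ Yara ∩ Rosa: 17:05-19:00.
Sam ∩ Yara ∩ Rosa ∩ Kira: 17:05-19:00.
Sam ∩ Yara ∩ Rosa ∩ Kira ∩ Gabriel: 17:15-19:00.
Sam ∩ Yara ∩ Rosa ∩ Kira ∩ Gabriel ∩ Bianca: 17:15-19:00.
Sam ∩ Yara ∩ Rosa ∩ Kira ∩ Gabriel ∩ Bianca ∩ Wei: 17:15-19:00.
The first common window of at least 45 minutes is 17:15-19:00, so the earliest start is 17:15.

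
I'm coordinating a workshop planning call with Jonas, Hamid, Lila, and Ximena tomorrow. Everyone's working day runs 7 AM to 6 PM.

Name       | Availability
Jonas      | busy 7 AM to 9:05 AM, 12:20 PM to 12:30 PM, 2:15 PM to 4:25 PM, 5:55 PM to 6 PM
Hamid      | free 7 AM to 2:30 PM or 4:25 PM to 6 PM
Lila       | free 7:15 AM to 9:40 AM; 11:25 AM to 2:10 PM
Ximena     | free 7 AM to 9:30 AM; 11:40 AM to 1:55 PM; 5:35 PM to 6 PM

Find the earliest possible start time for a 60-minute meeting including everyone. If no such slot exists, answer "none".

12:30

Jonas free: 09:05-12:20, 12:30-14:15, 16:25-17:55 (invert busy blocks within the working day).
Hamid free: 07:00-14:30, 16:25-18:00.
Lila free: 07:15-09:40, 11:25-14:10.
Ximena free: 07:00-09:30, 11:40-13:55, 17:35-18:00.
Jonas ∩ Hamid: 09:05-12:20, 12:30-14:15, 16:25-17:55.
Jonas ∩ Hamid ∩ Lila: 09:05-09:40, 11:25-12:20, 12:30-14:10.
Jonas ∩ Hamid ∩ Lila ∩ Ximena: 09:05-09:30, 11:40-12:20, 12:30-13:55.
So the common availability across everyone is 09:05-09:30, 11:40-12:20, 12:30-13:55.
The first common window of at least 60 minutes is 12:30-13:55, so the earliest start is 12:30.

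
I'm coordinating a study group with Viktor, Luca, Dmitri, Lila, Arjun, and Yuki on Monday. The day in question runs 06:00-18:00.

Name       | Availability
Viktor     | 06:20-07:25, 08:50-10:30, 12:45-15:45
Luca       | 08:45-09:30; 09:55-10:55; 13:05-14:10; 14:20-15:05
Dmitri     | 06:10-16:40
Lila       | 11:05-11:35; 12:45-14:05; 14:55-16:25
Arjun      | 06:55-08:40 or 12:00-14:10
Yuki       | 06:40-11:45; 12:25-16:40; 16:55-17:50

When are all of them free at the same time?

Viktor ∩ Luca: 08:50-09:30, 09:55-10:30, 13:05-14:10, 14:20-15:05.
Viktor ∩ Luca ∩ Dmitri: 08:50-09:30, 09:55-10:30, 13:05-14:10, 14:20-15:05.
Viktor ∩ Luca ∩ Dmitri ∩ Lila: 13:05-14:05, 14:55-15:05.
Viktor ∩ Luca ∩ Dmitri ∩ Lila ∩ Arjun: 13:05-14:05.
Viktor ∩ Luca ∩ Dmitri ∩ Lila ∩ Arjun ∩ Yuki: 13:05-14:05.
So the common availability across everyone is 13:05-14:05.

13:05-14:05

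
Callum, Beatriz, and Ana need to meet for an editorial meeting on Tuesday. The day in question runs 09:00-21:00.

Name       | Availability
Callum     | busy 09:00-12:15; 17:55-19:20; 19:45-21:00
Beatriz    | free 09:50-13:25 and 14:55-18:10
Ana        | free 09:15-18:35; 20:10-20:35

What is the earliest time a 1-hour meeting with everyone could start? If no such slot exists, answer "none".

Callum free: 12:15-17:55, 19:20-19:45 (invert busy blocks within the working day).
Beatriz free: 09:50-13:25, 14:55-18:10.
Ana free: 09:15-18:35, 20:10-20:35.
Callum ∩ Beatriz: 12:15-13:25, 14:55-17:55.
Callum ∩ Beatriz ∩ Ana: 12:15-13:25, 14:55-17:55.
The first common window of at least 60 minutes is 12:15-13:25, so the earliest start is 12:15.

12:15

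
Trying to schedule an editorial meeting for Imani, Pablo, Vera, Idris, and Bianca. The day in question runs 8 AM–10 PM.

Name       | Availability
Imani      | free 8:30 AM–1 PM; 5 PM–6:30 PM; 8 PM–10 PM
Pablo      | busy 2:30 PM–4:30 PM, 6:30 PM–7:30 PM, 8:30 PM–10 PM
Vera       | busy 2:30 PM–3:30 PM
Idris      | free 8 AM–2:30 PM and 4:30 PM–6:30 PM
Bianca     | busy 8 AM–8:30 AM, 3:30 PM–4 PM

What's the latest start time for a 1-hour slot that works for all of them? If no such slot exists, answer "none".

Imani free: 08:30-13:00, 17:00-18:30, 20:00-22:00.
Pablo free: 08:00-14:30, 16:30-18:30, 19:30-20:30 (invert busy blocks within the working day).
Vera free: 08:00-14:30, 15:30-22:00 (invert busy blocks within the working day).
Idris free: 08:00-14:30, 16:30-18:30.
Bianca free: 08:30-15:30, 16:00-22:00 (invert busy blocks within the working day).
Imani ∩ Pablo: 08:30-13:00, 17:00-18:30, 20:00-20:30.
Imani ∩ Pablo ∩ Vera: 08:30-13:00, 17:00-18:30, 20:00-20:30.
Imani ∩ Pablo ∩ Vera ∩ Idris: 08:30-13:00, 17:00-18:30.
Imani ∩ Pablo ∩ Vera ∩ Idris ∩ Bianca: 08:30-13:00, 17:00-18:30.
The last common window of at least 60 minutes is 17:00-18:30; a 60-minute meeting can start as late as 17:30 and still end by 18:30.

17:30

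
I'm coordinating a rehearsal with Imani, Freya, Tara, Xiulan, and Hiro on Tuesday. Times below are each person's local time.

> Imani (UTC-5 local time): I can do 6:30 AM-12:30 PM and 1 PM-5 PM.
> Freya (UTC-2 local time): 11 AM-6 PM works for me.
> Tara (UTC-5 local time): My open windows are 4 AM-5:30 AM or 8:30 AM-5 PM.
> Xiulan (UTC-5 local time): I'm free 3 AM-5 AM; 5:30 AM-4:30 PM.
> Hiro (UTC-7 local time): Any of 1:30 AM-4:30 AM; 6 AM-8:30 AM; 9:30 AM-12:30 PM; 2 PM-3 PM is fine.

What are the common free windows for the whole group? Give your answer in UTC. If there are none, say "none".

Imani in UTC: 11:30-17:30, 18:00-22:00 (add 5h to convert from UTC-5).
Freya in UTC: 13:00-20:00 (add 2h to convert from UTC-2).
Tara in UTC: 09:00-10:30, 13:30-22:00 (add 5h to convert from UTC-5).
Xiulan in UTC: 08:00-10:00, 10:30-21:30 (add 5h to convert from UTC-5).
Hiro in UTC: 08:30-11:30, 13:00-15:30, 16:30-19:30, 21:00-22:00 (add 7h to convert from UTC-7).
Imani ∩ Freya: 13:00-17:30, 18:00-20:00.
Imani ∩ Freya ∩ Tara: 13:30-17:30, 18:00-20:00.
Imani ∩ Freya ∩ Tara ∩ Xiulan: 13:30-17:30, 18:00-20:00.
Imani ∩ Freya ∩ Tara ∩ Xiulan ∩ Hiro: 13:30-15:30, 16:30-17:30, 18:00-19:30.

13:30-15:30, 16:30-17:30, 18:00-19:30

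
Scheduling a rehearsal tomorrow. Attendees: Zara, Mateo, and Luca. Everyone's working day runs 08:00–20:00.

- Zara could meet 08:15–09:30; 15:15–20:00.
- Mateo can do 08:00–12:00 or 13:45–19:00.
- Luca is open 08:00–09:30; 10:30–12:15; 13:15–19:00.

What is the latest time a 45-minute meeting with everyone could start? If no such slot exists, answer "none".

Zara ∩ Mateo: 08:15-09:30, 15:15-19:00.
Zara ∩ Mateo ∩ Luca: 08:15-09:30, 15:15-19:00.
Those are the intersection windows.
The last common window of at least 45 minutes is 15:15-19:00; a 45-minute meeting can start as late as 18:15 and still end by 19:00.

18:15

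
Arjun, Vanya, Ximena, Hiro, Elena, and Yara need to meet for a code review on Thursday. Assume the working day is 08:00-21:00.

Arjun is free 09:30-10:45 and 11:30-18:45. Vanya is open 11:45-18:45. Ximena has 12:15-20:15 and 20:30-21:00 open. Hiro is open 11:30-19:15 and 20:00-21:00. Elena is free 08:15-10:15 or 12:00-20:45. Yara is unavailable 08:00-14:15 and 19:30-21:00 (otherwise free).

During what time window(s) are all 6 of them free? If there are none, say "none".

14:15-18:45

Arjun free: 09:30-10:45, 11:30-18:45.
Vanya free: 11:45-18:45.
Ximena free: 12:15-20:15, 20:30-21:00.
Hiro free: 11:30-19:15, 20:00-21:00.
Elena free: 08:15-10:15, 12:00-20:45.
Yara free: 14:15-19:30 (invert busy blocks within the working day).
Arjun ∩ Vanya: 11:45-18:45.
Arjun ∩ Vanya ∩ Ximena: 12:15-18:45.
Arjun ∩ Vanya ∩ Ximena ∩ Hiro: 12:15-18:45.
Arjun ∩ Vanya ∩ Ximena ∩ Hiro ∩ Elena: 12:15-18:45.
Arjun ∩ Vanya ∩ Ximena ∩ Hiro ∩ Elena ∩ Yara: 14:15-18:45.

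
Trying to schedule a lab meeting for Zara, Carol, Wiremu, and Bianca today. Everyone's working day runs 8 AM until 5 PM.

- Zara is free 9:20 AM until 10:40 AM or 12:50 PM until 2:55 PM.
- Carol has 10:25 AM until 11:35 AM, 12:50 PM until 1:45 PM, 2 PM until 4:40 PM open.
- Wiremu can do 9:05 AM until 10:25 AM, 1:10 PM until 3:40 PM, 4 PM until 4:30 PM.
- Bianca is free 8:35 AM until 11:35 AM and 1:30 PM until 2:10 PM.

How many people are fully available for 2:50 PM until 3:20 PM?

Carol and Wiremu can make the full 14:50-15:20 slot — that's 2.

2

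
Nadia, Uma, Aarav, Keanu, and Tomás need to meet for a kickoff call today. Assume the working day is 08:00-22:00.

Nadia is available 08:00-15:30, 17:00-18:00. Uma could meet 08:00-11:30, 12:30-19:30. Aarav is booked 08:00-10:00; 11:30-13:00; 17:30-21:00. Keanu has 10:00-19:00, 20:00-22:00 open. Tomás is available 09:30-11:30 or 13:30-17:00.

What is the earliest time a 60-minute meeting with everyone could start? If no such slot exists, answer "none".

10:00

Nadia free: 08:00-15:30, 17:00-18:00.
Uma free: 08:00-11:30, 12:30-19:30.
Aarav free: 10:00-11:30, 13:00-17:30, 21:00-22:00 (invert busy blocks within the working day).
Keanu free: 10:00-19:00, 20:00-22:00.
Tomás free: 09:30-11:30, 13:30-17:00.
Nadia ∩ Uma: 08:00-11:30, 12:30-15:30, 17:00-18:00.
Nadia ∩ Uma ∩ Aarav: 10:00-11:30, 13:00-15:30, 17:00-17:30.
Nadia ∩ Uma ∩ Aarav ∩ Keanu: 10:00-11:30, 13:00-15:30, 17:00-17:30.
Nadia ∩ Uma ∩ Aarav ∩ Keanu ∩ Tomás: 10:00-11:30, 13:30-15:30.
So the common availability across everyone is 10:00-11:30, 13:30-15:30.
The first common window of at least 60 minutes is 10:00-11:30, so the earliest start is 10:00.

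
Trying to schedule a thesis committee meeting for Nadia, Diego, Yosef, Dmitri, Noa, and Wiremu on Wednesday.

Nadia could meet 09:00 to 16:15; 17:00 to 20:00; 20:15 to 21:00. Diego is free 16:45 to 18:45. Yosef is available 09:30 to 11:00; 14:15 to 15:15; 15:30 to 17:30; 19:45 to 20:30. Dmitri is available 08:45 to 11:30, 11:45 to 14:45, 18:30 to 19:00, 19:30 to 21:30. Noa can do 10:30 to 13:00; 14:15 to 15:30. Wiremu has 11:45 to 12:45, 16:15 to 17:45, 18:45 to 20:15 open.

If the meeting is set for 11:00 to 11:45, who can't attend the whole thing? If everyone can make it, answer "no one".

Diego, Dmitri, Wiremu, Yosef

Nadia: free for 11:00-11:45. Diego: not fully free for 11:00-11:45. Yosef: not fully free for 11:00-11:45. Dmitri: not fully free for 11:00-11:45. Noa: free for 11:00-11:45. Wiremu: not fully free for 11:00-11:45.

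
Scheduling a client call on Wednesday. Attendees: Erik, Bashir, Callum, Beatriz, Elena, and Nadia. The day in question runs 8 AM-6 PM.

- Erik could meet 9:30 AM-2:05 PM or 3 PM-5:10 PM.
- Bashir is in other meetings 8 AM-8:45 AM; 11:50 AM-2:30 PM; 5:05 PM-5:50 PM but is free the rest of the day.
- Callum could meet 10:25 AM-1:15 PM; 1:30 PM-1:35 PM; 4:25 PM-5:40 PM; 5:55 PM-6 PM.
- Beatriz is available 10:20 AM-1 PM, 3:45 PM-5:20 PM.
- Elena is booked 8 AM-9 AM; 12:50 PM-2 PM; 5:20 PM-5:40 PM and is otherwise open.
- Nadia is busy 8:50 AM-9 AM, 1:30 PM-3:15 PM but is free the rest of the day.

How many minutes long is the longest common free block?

85

Erik free: 09:30-14:05, 15:00-17:10.
Bashir free: 08:45-11:50, 14:30-17:05, 17:50-18:00 (invert busy blocks within the working day).
Callum free: 10:25-13:15, 13:30-13:35, 16:25-17:40, 17:55-18:00.
Beatriz free: 10:20-13:00, 15:45-17:20.
Elena free: 09:00-12:50, 14:00-17:20, 17:40-18:00 (invert busy blocks within the working day).
Nadia free: 08:00-08:50, 09:00-13:30, 15:15-18:00 (invert busy blocks within the working day).
Erik ∩ Bashir: 09:30-11:50, 15:00-17:05.
Erik ∩ Bashir ∩ Callum: 10:25-11:50, 16:25-17:05.
Erik ∩ Bashir ∩ Callum ∩ Beatriz: 10:25-11:50, 16:25-17:05.
Erik ∩ Bashir ∩ Callum ∩ Beatriz ∩ Elena: 10:25-11:50, 16:25-17:05.
Erik ∩ Bashir ∩ Callum ∩ Beatriz ∩ Elena ∩ Nadia: 10:25-11:50, 16:25-17:05.
So the common availability across everyone is 10:25-11:50, 16:25-17:05.
The longest is 10:25-11:50 at 85 minutes.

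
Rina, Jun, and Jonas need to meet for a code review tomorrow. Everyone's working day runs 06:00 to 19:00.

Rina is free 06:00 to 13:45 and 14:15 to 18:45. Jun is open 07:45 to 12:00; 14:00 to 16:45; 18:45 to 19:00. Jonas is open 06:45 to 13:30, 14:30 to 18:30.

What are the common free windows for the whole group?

07:45-12:00, 14:30-16:45

Rina ∩ Jun: 07:45-12:00, 14:15-16:45.
Rina ∩ Jun ∩ Jonas: 07:45-12:00, 14:30-16:45.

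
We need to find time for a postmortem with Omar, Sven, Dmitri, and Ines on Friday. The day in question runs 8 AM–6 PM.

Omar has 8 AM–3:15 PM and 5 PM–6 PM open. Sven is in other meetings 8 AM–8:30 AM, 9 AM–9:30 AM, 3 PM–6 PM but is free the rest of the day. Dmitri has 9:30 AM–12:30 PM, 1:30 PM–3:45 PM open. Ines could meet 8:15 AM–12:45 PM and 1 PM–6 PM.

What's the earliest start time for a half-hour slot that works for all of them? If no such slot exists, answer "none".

09:30

Omar free: 08:00-15:15, 17:00-18:00.
Sven free: 08:30-09:00, 09:30-15:00 (invert busy blocks within the working day).
Dmitri free: 09:30-12:30, 13:30-15:45.
Ines free: 08:15-12:45, 13:00-18:00.
Omar ∩ Sven: 08:30-09:00, 09:30-15:00.
Omar ∩ Sven ∩ Dmitri: 09:30-12:30, 13:30-15:00.
Omar ∩ Sven ∩ Dmitri ∩ Ines: 09:30-12:30, 13:30-15:00.
Those are the intersection windows.
The first common window of at least 30 minutes is 09:30-12:30, so the earliest start is 09:30.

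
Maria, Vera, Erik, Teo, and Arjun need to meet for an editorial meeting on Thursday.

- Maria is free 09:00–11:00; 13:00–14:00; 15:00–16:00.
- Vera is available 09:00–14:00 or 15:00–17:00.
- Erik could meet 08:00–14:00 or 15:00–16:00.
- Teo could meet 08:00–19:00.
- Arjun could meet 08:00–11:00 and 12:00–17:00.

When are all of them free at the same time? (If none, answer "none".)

Maria ∩ Vera: 09:00-11:00, 13:00-14:00, 15:00-16:00.
Maria ∩ Vera ∩ Erik: 09:00-11:00, 13:00-14:00, 15:00-16:00.
Maria ∩ Vera ∩ Erik ∩ Teo: 09:00-11:00, 13:00-14:00, 15:00-16:00.
Maria ∩ Vera ∩ Erik ∩ Teo ∩ Arjun: 09:00-11:00, 13:00-14:00, 15:00-16:00.

09:00-11:00, 13:00-14:00, 15:00-16:00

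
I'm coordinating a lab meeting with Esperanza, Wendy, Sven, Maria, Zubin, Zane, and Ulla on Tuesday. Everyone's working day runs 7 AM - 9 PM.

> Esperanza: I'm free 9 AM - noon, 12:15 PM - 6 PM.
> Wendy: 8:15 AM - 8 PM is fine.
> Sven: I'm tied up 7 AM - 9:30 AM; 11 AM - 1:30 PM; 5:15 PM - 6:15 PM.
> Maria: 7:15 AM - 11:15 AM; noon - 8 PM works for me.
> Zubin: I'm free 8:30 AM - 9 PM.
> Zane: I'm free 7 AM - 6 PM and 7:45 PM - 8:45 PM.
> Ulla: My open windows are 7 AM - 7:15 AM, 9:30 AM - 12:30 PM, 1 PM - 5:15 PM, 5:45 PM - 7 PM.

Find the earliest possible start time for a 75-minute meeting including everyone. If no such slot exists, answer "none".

09:30

Esperanza free: 09:00-12:00, 12:15-18:00.
Wendy free: 08:15-20:00.
Sven free: 09:30-11:00, 13:30-17:15, 18:15-21:00 (invert busy blocks within the working day).
Maria free: 07:15-11:15, 12:00-20:00.
Zubin free: 08:30-21:00.
Zane free: 07:00-18:00, 19:45-20:45.
Ulla free: 07:00-07:15, 09:30-12:30, 13:00-17:15, 17:45-19:00.
Esperanza ∩ Wendy: 09:00-12:00, 12:15-18:00.
Esperanza ∩ Wendy ∩ Sven: 09:30-11:00, 13:30-17:15.
Esperanza ∩ Wendy ∩ Sven ∩ Maria: 09:30-11:00, 13:30-17:15.
Esperanza ∩ Wendy ∩ Sven ∩ Maria ∩ Zubin: 09:30-11:00, 13:30-17:15.
Esperanza ∩ Wendy ∩ Sven ∩ Maria ∩ Zubin ∩ Zane: 09:30-11:00, 13:30-17:15.
Esperanza ∩ Wendy ∩ Sven ∩ Maria ∩ Zubin ∩ Zane ∩ Ulla: 09:30-11:00, 13:30-17:15.
The first common window of at least 75 minutes is 09:30-11:00, so the earliest start is 09:30.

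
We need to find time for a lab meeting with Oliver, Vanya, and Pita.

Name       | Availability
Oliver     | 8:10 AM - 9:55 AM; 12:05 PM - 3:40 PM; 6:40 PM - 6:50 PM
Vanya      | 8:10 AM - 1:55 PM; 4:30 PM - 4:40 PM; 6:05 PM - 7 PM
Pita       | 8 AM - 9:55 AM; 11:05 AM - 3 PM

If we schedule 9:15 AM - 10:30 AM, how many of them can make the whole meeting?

Vanya can make the full 09:15-10:30 slot — that's 1.

1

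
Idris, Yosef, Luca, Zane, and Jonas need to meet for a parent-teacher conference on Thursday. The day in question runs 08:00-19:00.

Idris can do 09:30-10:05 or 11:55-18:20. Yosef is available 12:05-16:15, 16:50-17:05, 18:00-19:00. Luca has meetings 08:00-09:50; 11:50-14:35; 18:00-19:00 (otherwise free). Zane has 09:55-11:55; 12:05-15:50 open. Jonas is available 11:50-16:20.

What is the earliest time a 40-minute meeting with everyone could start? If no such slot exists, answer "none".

14:35

Idris free: 09:30-10:05, 11:55-18:20.
Yosef free: 12:05-16:15, 16:50-17:05, 18:00-19:00.
Luca free: 09:50-11:50, 14:35-18:00 (invert busy blocks within the working day).
Zane free: 09:55-11:55, 12:05-15:50.
Jonas free: 11:50-16:20.
Idris ∩ Yosef: 12:05-16:15, 16:50-17:05, 18:00-18:20.
Idris ∩ Yosef ∩ Luca: 14:35-16:15, 16:50-17:05.
Idris ∩ Yosef ∩ Luca ∩ Zane: 14:35-15:50.
Idris ∩ Yosef ∩ Luca ∩ Zane ∩ Jonas: 14:35-15:50.
Those are the intersection windows.
The first common window of at least 40 minutes is 14:35-15:50, so the earliest start is 14:35.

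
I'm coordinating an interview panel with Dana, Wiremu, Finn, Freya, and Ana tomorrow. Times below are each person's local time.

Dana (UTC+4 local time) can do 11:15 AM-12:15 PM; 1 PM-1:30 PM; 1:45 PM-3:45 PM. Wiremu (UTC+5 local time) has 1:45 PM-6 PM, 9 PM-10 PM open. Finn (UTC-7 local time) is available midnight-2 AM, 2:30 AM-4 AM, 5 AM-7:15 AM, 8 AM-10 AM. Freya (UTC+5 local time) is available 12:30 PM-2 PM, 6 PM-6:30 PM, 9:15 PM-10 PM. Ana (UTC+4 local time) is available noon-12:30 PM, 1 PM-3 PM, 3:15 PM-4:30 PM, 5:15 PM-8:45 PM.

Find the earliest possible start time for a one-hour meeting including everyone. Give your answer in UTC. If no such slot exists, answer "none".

Dana in UTC: 07:15-08:15, 09:00-09:30, 09:45-11:45 (subtract 4h to convert from UTC+4).
Wiremu in UTC: 08:45-13:00, 16:00-17:00 (subtract 5h to convert from UTC+5).
Finn in UTC: 07:00-09:00, 09:30-11:00, 12:00-14:15, 15:00-17:00 (add 7h to convert from UTC-7).
Freya in UTC: 07:30-09:00, 13:00-13:30, 16:15-17:00 (subtract 5h to convert from UTC+5).
Ana in UTC: 08:00-08:30, 09:00-11:00, 11:15-12:30, 13:15-16:45 (subtract 4h to convert from UTC+4).
Dana ∩ Wiremu: 09:00-09:30, 09:45-11:45.
Dana ∩ Wiremu ∩ Finn: 09:45-11:00.
Dana ∩ Wiremu ∩ Finn ∩ Freya: ∅.
Dana ∩ Wiremu ∩ Finn ∩ Freya ∩ Ana: ∅.
There is no time when everyone is free.
No common window is at least 60 minutes long.

none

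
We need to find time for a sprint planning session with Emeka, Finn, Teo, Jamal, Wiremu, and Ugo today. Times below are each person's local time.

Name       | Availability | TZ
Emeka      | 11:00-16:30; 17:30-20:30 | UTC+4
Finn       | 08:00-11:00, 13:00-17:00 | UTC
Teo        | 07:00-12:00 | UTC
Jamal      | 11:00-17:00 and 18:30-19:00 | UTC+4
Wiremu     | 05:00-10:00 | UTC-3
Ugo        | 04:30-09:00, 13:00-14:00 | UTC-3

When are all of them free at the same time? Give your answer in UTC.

Emeka in UTC: 07:00-12:30, 13:30-16:30 (subtract 4h to convert from UTC+4).
Finn in UTC: 08:00-11:00, 13:00-17:00.
Teo in UTC: 07:00-12:00.
Jamal in UTC: 07:00-13:00, 14:30-15:00 (subtract 4h to convert from UTC+4).
Wiremu in UTC: 08:00-13:00 (add 3h to convert from UTC-3).
Ugo in UTC: 07:30-12:00, 16:00-17:00 (add 3h to convert from UTC-3).
Emeka ∩ Finn: 08:00-11:00, 13:30-16:30.
Emeka ∩ Finn ∩ Teo: 08:00-11:00.
Emeka ∩ Finn ∩ Teo ∩ Jamal: 08:00-11:00.
Emeka ∩ Finn ∩ Teo ∩ Jamal ∩ Wiremu: 08:00-11:00.
Emeka ∩ Finn ∩ Teo ∩ Jamal ∩ Wiremu ∩ Ugo: 08:00-11:00.
So the common availability across everyone is 08:00-11:00.

08:00-11:00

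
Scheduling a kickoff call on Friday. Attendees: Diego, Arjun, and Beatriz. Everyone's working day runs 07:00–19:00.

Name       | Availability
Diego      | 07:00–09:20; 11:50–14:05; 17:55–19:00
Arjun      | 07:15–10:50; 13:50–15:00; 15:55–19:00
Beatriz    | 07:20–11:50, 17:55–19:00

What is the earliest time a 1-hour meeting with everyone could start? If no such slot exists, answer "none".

07:20

Diego ∩ Arjun: 07:15-09:20, 13:50-14:05, 17:55-19:00.
Diego ∩ Arjun ∩ Beatriz: 07:20-09:20, 17:55-19:00.
The first common window of at least 60 minutes is 07:20-09:20, so the earliest start is 07:20.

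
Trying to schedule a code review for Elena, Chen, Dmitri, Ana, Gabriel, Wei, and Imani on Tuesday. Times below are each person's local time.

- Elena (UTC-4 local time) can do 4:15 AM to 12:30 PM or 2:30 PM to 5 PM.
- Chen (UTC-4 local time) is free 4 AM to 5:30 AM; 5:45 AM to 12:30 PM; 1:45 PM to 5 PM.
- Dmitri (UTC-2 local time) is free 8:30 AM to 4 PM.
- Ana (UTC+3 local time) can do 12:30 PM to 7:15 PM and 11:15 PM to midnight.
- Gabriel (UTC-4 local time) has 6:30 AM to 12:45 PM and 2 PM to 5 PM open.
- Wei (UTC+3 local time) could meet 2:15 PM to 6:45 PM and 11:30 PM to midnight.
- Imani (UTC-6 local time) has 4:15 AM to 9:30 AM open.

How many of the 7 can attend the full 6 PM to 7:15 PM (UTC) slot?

Elena in UTC: 08:15-16:30, 18:30-21:00 (add 4h to convert from UTC-4).
Chen in UTC: 08:00-09:30, 09:45-16:30, 17:45-21:00 (add 4h to convert from UTC-4).
Dmitri in UTC: 10:30-18:00 (add 2h to convert from UTC-2).
Ana in UTC: 09:30-16:15, 20:15-21:00 (subtract 3h to convert from UTC+3).
Gabriel in UTC: 10:30-16:45, 18:00-21:00 (add 4h to convert from UTC-4).
Wei in UTC: 11:15-15:45, 20:30-21:00 (subtract 3h to convert from UTC+3).
Imani in UTC: 10:15-15:30 (add 6h to convert from UTC-6).
Chen and Gabriel can make the full 18:00-19:15 slot — that's 2.

2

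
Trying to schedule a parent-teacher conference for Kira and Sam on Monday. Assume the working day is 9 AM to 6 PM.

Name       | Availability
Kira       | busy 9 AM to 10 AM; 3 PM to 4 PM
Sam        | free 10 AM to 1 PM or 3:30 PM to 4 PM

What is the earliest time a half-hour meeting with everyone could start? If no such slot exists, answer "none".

Kira free: 10:00-15:00, 16:00-18:00 (invert busy blocks within the working day).
Sam free: 10:00-13:00, 15:30-16:00.
Kira ∩ Sam: 10:00-13:00.
So the common availability across everyone is 10:00-13:00.
The first common window of at least 30 minutes is 10:00-13:00, so the earliest start is 10:00.

10:00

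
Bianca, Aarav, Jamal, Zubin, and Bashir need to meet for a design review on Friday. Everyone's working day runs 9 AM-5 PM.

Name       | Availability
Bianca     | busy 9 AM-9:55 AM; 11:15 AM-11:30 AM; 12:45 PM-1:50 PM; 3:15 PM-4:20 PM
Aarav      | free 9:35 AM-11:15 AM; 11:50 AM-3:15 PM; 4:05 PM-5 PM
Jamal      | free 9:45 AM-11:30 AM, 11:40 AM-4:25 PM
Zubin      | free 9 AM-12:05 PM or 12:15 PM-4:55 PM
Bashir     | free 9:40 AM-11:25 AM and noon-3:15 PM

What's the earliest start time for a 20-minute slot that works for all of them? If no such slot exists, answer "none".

09:55

Bianca free: 09:55-11:15, 11:30-12:45, 13:50-15:15, 16:20-17:00 (invert busy blocks within the working day).
Aarav free: 09:35-11:15, 11:50-15:15, 16:05-17:00.
Jamal free: 09:45-11:30, 11:40-16:25.
Zubin free: 09:00-12:05, 12:15-16:55.
Bashir free: 09:40-11:25, 12:00-15:15.
Bianca ∩ Aarav: 09:55-11:15, 11:50-12:45, 13:50-15:15, 16:20-17:00.
Bianca ∩ Aarav ∩ Jamal: 09:55-11:15, 11:50-12:45, 13:50-15:15, 16:20-16:25.
Bianca ∩ Aarav ∩ Jamal ∩ Zubin: 09:55-11:15, 11:50-12:05, 12:15-12:45, 13:50-15:15, 16:20-16:25.
Bianca ∩ Aarav ∩ Jamal ∩ Zubin ∩ Bashir: 09:55-11:15, 12:00-12:05, 12:15-12:45, 13:50-15:15.
The first common window of at least 20 minutes is 09:55-11:15, so the earliest start is 09:55.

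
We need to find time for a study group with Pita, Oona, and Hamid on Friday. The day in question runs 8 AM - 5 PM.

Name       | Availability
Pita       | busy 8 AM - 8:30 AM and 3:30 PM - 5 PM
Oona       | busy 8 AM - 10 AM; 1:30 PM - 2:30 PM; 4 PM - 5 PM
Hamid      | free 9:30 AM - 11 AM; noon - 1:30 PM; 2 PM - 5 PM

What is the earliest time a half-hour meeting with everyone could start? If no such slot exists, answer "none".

10:00

Pita free: 08:30-15:30 (invert busy blocks within the working day).
Oona free: 10:00-13:30, 14:30-16:00 (invert busy blocks within the working day).
Hamid free: 09:30-11:00, 12:00-13:30, 14:00-17:00.
Pita ∩ Oona: 10:00-13:30, 14:30-15:30.
Pita ∩ Oona ∩ Hamid: 10:00-11:00, 12:00-13:30, 14:30-15:30.
Those are the intersection windows.
The first common window of at least 30 minutes is 10:00-11:00, so the earliest start is 10:00.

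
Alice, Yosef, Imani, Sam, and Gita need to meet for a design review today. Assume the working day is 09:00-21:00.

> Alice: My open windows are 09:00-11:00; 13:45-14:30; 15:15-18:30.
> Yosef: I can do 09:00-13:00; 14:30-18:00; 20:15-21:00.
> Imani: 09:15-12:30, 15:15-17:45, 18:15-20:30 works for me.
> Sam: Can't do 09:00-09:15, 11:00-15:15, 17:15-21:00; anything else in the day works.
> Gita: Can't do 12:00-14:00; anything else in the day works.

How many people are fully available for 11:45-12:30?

2

Alice free: 09:00-11:00, 13:45-14:30, 15:15-18:30.
Yosef free: 09:00-13:00, 14:30-18:00, 20:15-21:00.
Imani free: 09:15-12:30, 15:15-17:45, 18:15-20:30.
Sam free: 09:15-11:00, 15:15-17:15 (invert busy blocks within the working day).
Gita free: 09:00-12:00, 14:00-21:00 (invert busy blocks within the working day).
Yosef and Imani can make the full 11:45-12:30 slot — that's 2.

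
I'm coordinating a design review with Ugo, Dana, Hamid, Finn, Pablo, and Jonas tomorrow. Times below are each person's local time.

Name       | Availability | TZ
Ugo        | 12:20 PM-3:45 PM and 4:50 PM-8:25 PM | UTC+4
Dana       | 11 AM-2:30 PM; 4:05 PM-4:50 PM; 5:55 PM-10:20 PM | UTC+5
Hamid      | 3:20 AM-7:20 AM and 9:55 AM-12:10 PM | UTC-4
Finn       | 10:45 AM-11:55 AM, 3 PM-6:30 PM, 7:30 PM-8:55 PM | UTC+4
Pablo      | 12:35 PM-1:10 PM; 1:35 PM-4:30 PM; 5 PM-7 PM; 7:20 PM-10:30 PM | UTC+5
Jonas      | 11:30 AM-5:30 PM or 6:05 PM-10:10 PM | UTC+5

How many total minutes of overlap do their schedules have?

Ugo in UTC: 08:20-11:45, 12:50-16:25 (subtract 4h to convert from UTC+4).
Dana in UTC: 06:00-09:30, 11:05-11:50, 12:55-17:20 (subtract 5h to convert from UTC+5).
Hamid in UTC: 07:20-11:20, 13:55-16:10 (add 4h to convert from UTC-4).
Finn in UTC: 06:45-07:55, 11:00-14:30, 15:30-16:55 (subtract 4h to convert from UTC+4).
Pablo in UTC: 07:35-08:10, 08:35-11:30, 12:00-14:00, 14:20-17:30 (subtract 5h to convert from UTC+5).
Jonas in UTC: 06:30-12:30, 13:05-17:10 (subtract 5h to convert from UTC+5).
Ugo ∩ Dana: 08:20-09:30, 11:05-11:45, 12:55-16:25.
Ugo ∩ Dana ∩ Hamid: 08:20-09:30, 11:05-11:20, 13:55-16:10.
Ugo ∩ Dana ∩ Hamid ∩ Finn: 11:05-11:20, 13:55-14:30, 15:30-16:10.
Ugo ∩ Dana ∩ Hamid ∩ Finn ∩ Pablo: 11:05-11:20, 13:55-14:00, 14:20-14:30, 15:30-16:10.
Ugo ∩ Dana ∩ Hamid ∩ Finn ∩ Pablo ∩ Jonas: 11:05-11:20, 13:55-14:00, 14:20-14:30, 15:30-16:10.
Summing the common windows: 15 + 5 + 10 + 40 = 70 minutes.

70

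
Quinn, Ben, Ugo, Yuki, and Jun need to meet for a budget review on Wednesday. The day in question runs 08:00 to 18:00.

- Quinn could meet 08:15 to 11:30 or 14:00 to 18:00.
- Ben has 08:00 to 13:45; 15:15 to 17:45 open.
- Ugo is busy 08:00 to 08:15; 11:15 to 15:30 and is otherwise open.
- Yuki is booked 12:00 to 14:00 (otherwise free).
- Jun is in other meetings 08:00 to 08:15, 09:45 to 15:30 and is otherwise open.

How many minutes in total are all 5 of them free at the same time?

225

Quinn free: 08:15-11:30, 14:00-18:00.
Ben free: 08:00-13:45, 15:15-17:45.
Ugo free: 08:15-11:15, 15:30-18:00 (invert busy blocks within the working day).
Yuki free: 08:00-12:00, 14:00-18:00 (invert busy blocks within the working day).
Jun free: 08:15-09:45, 15:30-18:00 (invert busy blocks within the working day).
Quinn ∩ Ben: 08:15-11:30, 15:15-17:45.
Quinn ∩ Ben ∩ Ugo: 08:15-11:15, 15:30-17:45.
Quinn ∩ Ben ∩ Ugo ∩ Yuki: 08:15-11:15, 15:30-17:45.
Quinn ∩ Ben ∩ Ugo ∩ Yuki ∩ Jun: 08:15-09:45, 15:30-17:45.
Summing the common windows: 90 + 135 = 225 minutes.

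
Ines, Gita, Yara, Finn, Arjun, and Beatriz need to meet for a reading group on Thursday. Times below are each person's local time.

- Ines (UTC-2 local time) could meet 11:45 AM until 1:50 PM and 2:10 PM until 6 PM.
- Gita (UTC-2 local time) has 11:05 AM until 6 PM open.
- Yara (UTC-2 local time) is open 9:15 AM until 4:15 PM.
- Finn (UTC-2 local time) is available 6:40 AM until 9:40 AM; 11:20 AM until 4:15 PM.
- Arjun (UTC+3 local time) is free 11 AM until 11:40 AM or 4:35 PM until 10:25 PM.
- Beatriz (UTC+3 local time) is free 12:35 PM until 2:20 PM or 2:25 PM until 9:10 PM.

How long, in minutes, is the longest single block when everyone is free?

Ines in UTC: 13:45-15:50, 16:10-20:00 (add 2h to convert from UTC-2).
Gita in UTC: 13:05-20:00 (add 2h to convert from UTC-2).
Yara in UTC: 11:15-18:15 (add 2h to convert from UTC-2).
Finn in UTC: 08:40-11:40, 13:20-18:15 (add 2h to convert from UTC-2).
Arjun in UTC: 08:00-08:40, 13:35-19:25 (subtract 3h to convert from UTC+3).
Beatriz in UTC: 09:35-11:20, 11:25-18:10 (subtract 3h to convert from UTC+3).
Ines ∩ Gita: 13:45-15:50, 16:10-20:00.
Ines ∩ Gita ∩ Yara: 13:45-15:50, 16:10-18:15.
Ines ∩ Gita ∩ Yara ∩ Finn: 13:45-15:50, 16:10-18:15.
Ines ∩ Gita ∩ Yara ∩ Finn ∩ Arjun: 13:45-15:50, 16:10-18:15.
Ines ∩ Gita ∩ Yara ∩ Finn ∩ Arjun ∩ Beatriz: 13:45-15:50, 16:10-18:10.
So the common availability across everyone is 13:45-15:50, 16:10-18:10.
The longest is 13:45-15:50 at 125 minutes.

125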